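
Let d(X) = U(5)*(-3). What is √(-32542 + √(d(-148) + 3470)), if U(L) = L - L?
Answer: √(-32542 + √3470) ≈ 180.23*I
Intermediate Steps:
U(L) = 0
d(X) = 0 (d(X) = 0*(-3) = 0)
√(-32542 + √(d(-148) + 3470)) = √(-32542 + √(0 + 3470)) = √(-32542 + √3470)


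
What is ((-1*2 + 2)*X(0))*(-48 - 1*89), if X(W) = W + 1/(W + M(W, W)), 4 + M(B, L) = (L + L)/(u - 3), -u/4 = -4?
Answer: 0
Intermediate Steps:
u = 16 (u = -4*(-4) = 16)
M(B, L) = -4 + 2*L/13 (M(B, L) = -4 + (L + L)/(16 - 3) = -4 + (2*L)/13 = -4 + (2*L)*(1/13) = -4 + 2*L/13)
X(W) = W + 1/(-4 + 15*W/13) (X(W) = W + 1/(W + (-4 + 2*W/13)) = W + 1/(-4 + 15*W/13))
((-1*2 + 2)*X(0))*(-48 - 1*89) = ((-1*2 + 2)*((13 - 52*0 + 15*0**2)/(-52 + 15*0)))*(-48 - 1*89) = ((-2 + 2)*((13 + 0 + 15*0)/(-52 + 0)))*(-48 - 89) = (0*((13 + 0 + 0)/(-52)))*(-137) = (0*(-1/52*13))*(-137) = (0*(-1/4))*(-137) = 0*(-137) = 0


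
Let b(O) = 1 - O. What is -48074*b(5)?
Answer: 192296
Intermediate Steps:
-48074*b(5) = -48074*(1 - 1*5) = -48074*(1 - 5) = -48074*(-4) = 192296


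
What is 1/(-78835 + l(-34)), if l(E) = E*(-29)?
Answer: -1/77849 ≈ -1.2845e-5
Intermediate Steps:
l(E) = -29*E
1/(-78835 + l(-34)) = 1/(-78835 - 29*(-34)) = 1/(-78835 + 986) = 1/(-77849) = -1/77849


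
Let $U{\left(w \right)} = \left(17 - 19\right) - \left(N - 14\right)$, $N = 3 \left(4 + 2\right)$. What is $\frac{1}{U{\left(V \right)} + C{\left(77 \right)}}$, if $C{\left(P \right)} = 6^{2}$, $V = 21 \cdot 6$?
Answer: $\frac{1}{30} \approx 0.033333$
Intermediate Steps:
$N = 18$ ($N = 3 \cdot 6 = 18$)
$V = 126$
$C{\left(P \right)} = 36$
$U{\left(w \right)} = -6$ ($U{\left(w \right)} = \left(17 - 19\right) - \left(18 - 14\right) = \left(17 - 19\right) - 4 = -2 - 4 = -6$)
$\frac{1}{U{\left(V \right)} + C{\left(77 \right)}} = \frac{1}{-6 + 36} = \frac{1}{30}$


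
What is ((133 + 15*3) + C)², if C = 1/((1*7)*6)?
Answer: 55905529/1764 ≈ 31692.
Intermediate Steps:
C = 1/42 (C = 1/(7*6) = 1/42 ≈ 0.023810)
((133 + 15*3) + C)² = ((133 + 15*3) + 1/42)² = ((133 + 45) + 1/42)² = (178 + 1/42)² = (7477/42)² = 55905529/1764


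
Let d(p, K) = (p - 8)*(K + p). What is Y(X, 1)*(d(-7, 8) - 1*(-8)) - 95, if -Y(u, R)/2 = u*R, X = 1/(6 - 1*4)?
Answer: -88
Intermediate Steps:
d(p, K) = (-8 + p)*(K + p)
X = 1/2 (X = 1/(6 - 4) = 1/2 ≈ 0.50000)
Y(u, R) = -2*R*u (Y(u, R) = -2*u*R = -2*R*u)
Y(X, 1)*(d(-7, 8) - 1*(-8)) - 95 = (-2*1*1/2)*(((-7)**2 - 8*8 - 8*(-7) + 8*(-7)) - 1*(-8)) - 95 = -((49 - 64 + 56 - 56) + 8) - 95 = -(-15 + 8) - 95 = -1*(-7) - 95 = 7 - 95 = -88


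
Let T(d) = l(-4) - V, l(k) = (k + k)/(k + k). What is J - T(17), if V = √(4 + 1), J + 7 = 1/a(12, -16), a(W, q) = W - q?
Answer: -223/28 + √5 ≈ -5.7282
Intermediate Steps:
l(k) = 1 (l(k) = (2*k)/((2*k)) = (2*k)*(1/(2*k)) = 1)
J = -195/28 (J = -7 + 1/(12 - 1*(-16)) = -7 + 1/(12 + 16) = -7 + 1/28 = -195/28 ≈ -6.9643)
V = √5 ≈ 2.2361
T(d) = 1 - √5
J - T(17) = -195/28 - (1 - √5) = -195/28 + (-1 + √5) = -223/28 + √5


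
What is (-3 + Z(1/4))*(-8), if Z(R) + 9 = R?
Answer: 94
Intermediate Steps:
Z(R) = -9 + R
(-3 + Z(1/4))*(-8) = (-3 + (-9 + 1/4))*(-8) = (-3 + (-9 + 1*(¼)))*(-8) = (-3 + (-9 + ¼))*(-8) = (-3 - 35/4)*(-8) = -47/4*(-8) = 94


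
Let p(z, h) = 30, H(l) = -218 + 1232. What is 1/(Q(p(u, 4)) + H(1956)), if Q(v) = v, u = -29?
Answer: 1/1044 ≈ 0.00095785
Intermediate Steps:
H(l) = 1014
1/(Q(p(u, 4)) + H(1956)) = 1/(30 + 1014) = 1/1044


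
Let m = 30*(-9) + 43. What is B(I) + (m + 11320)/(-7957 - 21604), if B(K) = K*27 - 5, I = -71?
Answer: -56827335/29561 ≈ -1922.4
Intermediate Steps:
m = -227 (m = -270 + 43 = -227)
B(K) = -5 + 27*K (B(K) = 27*K - 5 = -5 + 27*K)
B(I) + (m + 11320)/(-7957 - 21604) = (-5 + 27*(-71)) + (-227 + 11320)/(-7957 - 21604) = (-5 - 1917) + 11093/(-29561) = -1922 + 11093*(-1/29561) = -1922 - 11093/29561 = -56827335/29561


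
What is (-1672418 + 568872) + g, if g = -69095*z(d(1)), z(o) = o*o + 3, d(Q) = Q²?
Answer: -1379926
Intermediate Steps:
z(o) = 3 + o² (z(o) = o² + 3 = 3 + o²)
g = -276380 (g = -69095*(3 + (1²)²) = -69095*(3 + 1²) = -69095*(3 + 1) = -69095*4 = -276380)
(-1672418 + 568872) + g = (-1672418 + 568872) - 276380 = -1103546 - 276380 = -1379926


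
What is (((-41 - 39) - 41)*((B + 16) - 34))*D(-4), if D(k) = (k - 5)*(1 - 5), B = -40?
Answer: 252648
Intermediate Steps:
D(k) = 20 - 4*k (D(k) = (-5 + k)*(-4) = 20 - 4*k)
(((-41 - 39) - 41)*((B + 16) - 34))*D(-4) = (((-41 - 39) - 41)*((-40 + 16) - 34))*(20 - 4*(-4)) = ((-80 - 41)*(-24 - 34))*(20 + 16) = -121*(-58)*36 = 7018*36 = 252648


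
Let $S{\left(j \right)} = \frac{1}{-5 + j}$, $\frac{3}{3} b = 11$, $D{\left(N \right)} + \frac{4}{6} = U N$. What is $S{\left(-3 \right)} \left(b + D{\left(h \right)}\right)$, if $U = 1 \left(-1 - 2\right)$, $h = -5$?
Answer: $- \frac{19}{6} \approx -3.1667$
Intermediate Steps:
$U = -3$ ($U = 1 \left(-3\right) = -3$)
$D{\left(N \right)} = - \frac{2}{3} - 3 N$
$b = 11$
$S{\left(-3 \right)} \left(b + D{\left(h \right)}\right) = \frac{11 - - \frac{43}{3}}{-5 - 3} = \frac{11 + \left(- \frac{2}{3} + 15\right)}{-8} = - \frac{11 + \frac{43}{3}}{8} = \left(- \frac{1}{8}\right) \frac{76}{3} = - \frac{19}{6}$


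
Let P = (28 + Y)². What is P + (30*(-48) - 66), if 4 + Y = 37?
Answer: 2215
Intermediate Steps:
Y = 33 (Y = -4 + 37 = 33)
P = 3721 (P = (28 + 33)² = 61² = 3721)
P + (30*(-48) - 66) = 3721 + (30*(-48) - 66) = 3721 + (-1440 - 66) = 3721 - 1506 = 2215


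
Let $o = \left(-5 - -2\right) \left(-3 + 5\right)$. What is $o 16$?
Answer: $-96$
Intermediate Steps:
$o = -6$ ($o = \left(-5 + 2\right) 2 = \left(-3\right) 2 = -6$)
$o 16 = \left(-6\right) 16 = -96$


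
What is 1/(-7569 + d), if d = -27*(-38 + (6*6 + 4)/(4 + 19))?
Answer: -23/151569 ≈ -0.00015175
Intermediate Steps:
d = 22518/23 (d = -27*(-38 + (36 + 4)/23) = -27*(-38 + 40*(1/23)) = -27*(-38 + 40/23) = -27*(-834/23) = 22518/23 ≈ 979.04)
1/(-7569 + d) = 1/(-7569 + 22518/23) = 1/(-151569/23) = -23/151569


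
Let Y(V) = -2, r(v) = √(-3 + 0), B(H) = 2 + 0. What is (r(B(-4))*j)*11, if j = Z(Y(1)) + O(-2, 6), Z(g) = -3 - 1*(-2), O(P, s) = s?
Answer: 55*I*√3 ≈ 95.263*I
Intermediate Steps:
B(H) = 2
r(v) = I*√3 (r(v) = √(-3) = I*√3)
Z(g) = -1 (Z(g) = -3 + 2 = -1)
j = 5 (j = -1 + 6 = 5)
(r(B(-4))*j)*11 = ((I*√3)*5)*11 = (5*I*√3)*11 = 55*I*√3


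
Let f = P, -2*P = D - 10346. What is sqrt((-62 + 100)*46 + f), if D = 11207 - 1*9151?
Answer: sqrt(5893) ≈ 76.766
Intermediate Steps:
D = 2056 (D = 11207 - 9151 = 2056)
P = 4145 (P = -(2056 - 10346)/2 = -1/2*(-8290) = 4145)
f = 4145
sqrt((-62 + 100)*46 + f) = sqrt((-62 + 100)*46 + 4145) = sqrt(38*46 + 4145) = sqrt(1748 + 4145) = sqrt(5893)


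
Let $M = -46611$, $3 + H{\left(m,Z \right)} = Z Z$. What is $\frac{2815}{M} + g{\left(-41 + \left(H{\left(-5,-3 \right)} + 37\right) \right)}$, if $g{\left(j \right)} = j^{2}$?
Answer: $\frac{183629}{46611} \approx 3.9396$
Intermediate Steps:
$H{\left(m,Z \right)} = -3 + Z^{2}$ ($H{\left(m,Z \right)} = -3 + Z Z = -3 + Z^{2}$)
$\frac{2815}{M} + g{\left(-41 + \left(H{\left(-5,-3 \right)} + 37\right) \right)} = \frac{2815}{-46611} + \left(-41 + \left(\left(-3 + \left(-3\right)^{2}\right) + 37\right)\right)^{2} = 2815 \left(- \frac{1}{46611}\right) + \left(-41 + \left(\left(-3 + 9\right) + 37\right)\right)^{2} = - \frac{2815}{46611} + \left(-41 + \left(6 + 37\right)\right)^{2} = - \frac{2815}{46611} + \left(-41 + 43\right)^{2} = - \frac{2815}{46611} + 2^{2} = - \frac{2815}{46611} + 4 = \frac{183629}{46611}$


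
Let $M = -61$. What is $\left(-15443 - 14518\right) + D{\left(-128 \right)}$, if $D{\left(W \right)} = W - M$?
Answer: $-30028$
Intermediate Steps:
$D{\left(W \right)} = 61 + W$ ($D{\left(W \right)} = W - -61 = W + 61 = 61 + W$)
$\left(-15443 - 14518\right) + D{\left(-128 \right)} = \left(-15443 - 14518\right) + \left(61 - 128\right) = -29961 - 67 = -30028$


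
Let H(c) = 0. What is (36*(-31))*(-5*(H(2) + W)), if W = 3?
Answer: 16740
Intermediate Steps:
(36*(-31))*(-5*(H(2) + W)) = (36*(-31))*(-5*(0 + 3)) = -(-5580)*3 = -1116*(-15) = 16740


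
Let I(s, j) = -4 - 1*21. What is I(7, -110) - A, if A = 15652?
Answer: -15677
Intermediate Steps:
I(s, j) = -25 (I(s, j) = -4 - 21 = -25)
I(7, -110) - A = -25 - 1*15652 = -25 - 15652 = -15677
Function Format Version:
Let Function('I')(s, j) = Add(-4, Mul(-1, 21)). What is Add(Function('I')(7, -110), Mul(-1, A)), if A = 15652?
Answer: -15677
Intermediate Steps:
Function('I')(s, j) = -25 (Function('I')(s, j) = Add(-4, -21) = -25)
Add(Function('I')(7, -110), Mul(-1, A)) = Add(-25, Mul(-1, 15652)) = Add(-25, -15652) = -15677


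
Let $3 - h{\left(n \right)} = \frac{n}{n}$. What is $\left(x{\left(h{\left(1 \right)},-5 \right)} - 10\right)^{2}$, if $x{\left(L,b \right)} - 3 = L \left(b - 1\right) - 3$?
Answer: $484$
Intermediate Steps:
$h{\left(n \right)} = 2$ ($h{\left(n \right)} = 3 - \frac{n}{n} = 3 - 1 = 2$)
$x{\left(L,b \right)} = L \left(-1 + b\right)$ ($x{\left(L,b \right)} = 3 + \left(L \left(b - 1\right) - 3\right) = 3 + \left(L \left(-1 + b\right) - 3\right) = 3 + \left(-3 + L \left(-1 + b\right)\right) = L \left(-1 + b\right)$)
$\left(x{\left(h{\left(1 \right)},-5 \right)} - 10\right)^{2} = \left(2 \left(-1 - 5\right) - 10\right)^{2} = \left(2 \left(-6\right) - 10\right)^{2} = \left(-12 - 10\right)^{2} = \left(-22\right)^{2} = 484$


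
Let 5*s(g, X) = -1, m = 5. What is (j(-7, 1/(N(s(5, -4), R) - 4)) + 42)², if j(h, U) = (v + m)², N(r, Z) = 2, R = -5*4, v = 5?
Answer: 20164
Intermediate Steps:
s(g, X) = -⅕ (s(g, X) = (⅕)*(-1) = -⅕)
R = -20
j(h, U) = 100 (j(h, U) = (5 + 5)² = 10² = 100)
(j(-7, 1/(N(s(5, -4), R) - 4)) + 42)² = (100 + 42)² = 142² = 20164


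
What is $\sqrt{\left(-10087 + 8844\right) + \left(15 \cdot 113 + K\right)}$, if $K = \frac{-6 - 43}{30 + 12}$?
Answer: $\frac{\sqrt{16230}}{6} \approx 21.233$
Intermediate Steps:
$K = - \frac{7}{6}$ ($K = - \frac{49}{42} = \left(-49\right) \frac{1}{42} = - \frac{7}{6} \approx -1.1667$)
$\sqrt{\left(-10087 + 8844\right) + \left(15 \cdot 113 + K\right)} = \sqrt{\left(-10087 + 8844\right) + \left(15 \cdot 113 - \frac{7}{6}\right)} = \sqrt{-1243 + \left(1695 - \frac{7}{6}\right)} = \sqrt{-1243 + \frac{10163}{6}} = \sqrt{\frac{2705}{6}} = \frac{\sqrt{16230}}{6}$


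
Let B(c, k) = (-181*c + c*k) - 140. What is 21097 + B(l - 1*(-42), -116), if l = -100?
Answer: 38183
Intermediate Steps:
B(c, k) = -140 - 181*c + c*k
21097 + B(l - 1*(-42), -116) = 21097 + (-140 - 181*(-100 - 1*(-42)) + (-100 - 1*(-42))*(-116)) = 21097 + (-140 - 181*(-100 + 42) + (-100 + 42)*(-116)) = 21097 + (-140 - 181*(-58) - 58*(-116)) = 21097 + (-140 + 10498 + 6728) = 21097 + 17086 = 38183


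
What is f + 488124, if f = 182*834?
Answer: 639912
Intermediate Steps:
f = 151788
f + 488124 = 151788 + 488124 = 639912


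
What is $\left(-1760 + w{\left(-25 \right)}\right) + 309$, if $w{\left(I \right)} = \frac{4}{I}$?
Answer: $- \frac{36279}{25} \approx -1451.2$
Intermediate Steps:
$\left(-1760 + w{\left(-25 \right)}\right) + 309 = \left(-1760 + \frac{4}{-25}\right) + 309 = \left(-1760 + 4 \left(- \frac{1}{25}\right)\right) + 309 = \left(-1760 - \frac{4}{25}\right) + 309 = - \frac{44004}{25} + 309 = - \frac{36279}{25}$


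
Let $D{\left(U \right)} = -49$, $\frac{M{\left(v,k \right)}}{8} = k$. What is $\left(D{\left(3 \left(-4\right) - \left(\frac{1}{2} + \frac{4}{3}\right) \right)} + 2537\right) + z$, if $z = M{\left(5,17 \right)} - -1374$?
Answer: $3998$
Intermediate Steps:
$M{\left(v,k \right)} = 8 k$
$z = 1510$ ($z = 8 \cdot 17 - -1374 = 136 + 1374 = 1510$)
$\left(D{\left(3 \left(-4\right) - \left(\frac{1}{2} + \frac{4}{3}\right) \right)} + 2537\right) + z = \left(-49 + 2537\right) + 1510 = 2488 + 1510 = 3998$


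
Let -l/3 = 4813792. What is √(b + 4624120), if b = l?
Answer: 2*I*√2454314 ≈ 3133.3*I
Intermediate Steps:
l = -14441376 (l = -3*4813792 = -14441376)
b = -14441376
√(b + 4624120) = √(-14441376 + 4624120) = √(-9817256) = 2*I*√2454314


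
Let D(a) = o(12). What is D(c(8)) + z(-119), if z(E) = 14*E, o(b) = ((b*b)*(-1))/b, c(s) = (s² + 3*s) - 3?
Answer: -1678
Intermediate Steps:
c(s) = -3 + s² + 3*s
o(b) = -b (o(b) = (b²*(-1))/b = (-b²)/b = -b)
D(a) = -12 (D(a) = -1*12 = -12)
D(c(8)) + z(-119) = -12 + 14*(-119) = -12 - 1666 = -1678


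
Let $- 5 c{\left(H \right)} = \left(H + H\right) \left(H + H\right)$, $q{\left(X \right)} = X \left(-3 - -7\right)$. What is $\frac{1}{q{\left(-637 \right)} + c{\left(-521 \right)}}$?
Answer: $- \frac{5}{1098504} \approx -4.5516 \cdot 10^{-6}$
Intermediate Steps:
$q{\left(X \right)} = 4 X$ ($q{\left(X \right)} = X \left(-3 + 7\right) = X 4 = 4 X$)
$c{\left(H \right)} = - \frac{4 H^{2}}{5}$ ($c{\left(H \right)} = - \frac{\left(H + H\right) \left(H + H\right)}{5} = - \frac{2 H 2 H}{5} = - \frac{4 H^{2}}{5}$)
$\frac{1}{q{\left(-637 \right)} + c{\left(-521 \right)}} = \frac{1}{4 \left(-637\right) - \frac{4 \left(-521\right)^{2}}{5}} = \frac{1}{-2548 - \frac{1085764}{5}} = \frac{1}{- \frac{1098504}{5}} = - \frac{5}{1098504}$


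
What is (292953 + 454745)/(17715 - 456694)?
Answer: -747698/438979 ≈ -1.7033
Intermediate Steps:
(292953 + 454745)/(17715 - 456694) = 747698/(-438979) = 747698*(-1/438979) = -747698/438979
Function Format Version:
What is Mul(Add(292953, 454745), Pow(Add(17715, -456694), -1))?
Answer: Rational(-747698, 438979) ≈ -1.7033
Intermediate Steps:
Mul(Add(292953, 454745), Pow(Add(17715, -456694), -1)) = Mul(747698, Pow(-438979, -1)) = Mul(747698, Rational(-1, 438979)) = Rational(-747698, 438979)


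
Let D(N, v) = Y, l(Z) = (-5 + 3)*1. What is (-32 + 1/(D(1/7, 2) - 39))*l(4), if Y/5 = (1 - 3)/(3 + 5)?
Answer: 10312/161 ≈ 64.050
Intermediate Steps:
Y = -5/4 (Y = 5*((1 - 3)/(3 + 5)) = 5*(-2/8) = 5*(-2*1/8) = 5*(-1/4) = -5/4 ≈ -1.2500)
l(Z) = -2 (l(Z) = -2*1 = -2)
D(N, v) = -5/4
(-32 + 1/(D(1/7, 2) - 39))*l(4) = (-32 + 1/(-5/4 - 39))*(-2) = (-32 + 1/(-161/4))*(-2) = (-32 - 4/161)*(-2) = -5156/161*(-2) = 10312/161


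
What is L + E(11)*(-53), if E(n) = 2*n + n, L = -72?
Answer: -1821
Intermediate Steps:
E(n) = 3*n
L + E(11)*(-53) = -72 + (3*11)*(-53) = -72 + 33*(-53) = -72 - 1749 = -1821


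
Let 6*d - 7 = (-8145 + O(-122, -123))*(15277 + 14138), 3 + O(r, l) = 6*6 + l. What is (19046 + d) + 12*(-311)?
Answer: -121070317/3 ≈ -4.0357e+7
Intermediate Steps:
O(r, l) = 33 + l (O(r, l) = -3 + (6*6 + l) = -3 + (36 + l) = 33 + l)
d = -121116259/3 (d = 7/6 + ((-8145 + (33 - 123))*(15277 + 14138))/6 = 7/6 + ((-8145 - 90)*29415)/6 = 7/6 + (-8235*29415)/6 = 7/6 + (⅙)*(-242232525) = 7/6 - 80744175/2 = -121116259/3 ≈ -4.0372e+7)
(19046 + d) + 12*(-311) = (19046 - 121116259/3) + 12*(-311) = -121059121/3 - 3732 = -121070317/3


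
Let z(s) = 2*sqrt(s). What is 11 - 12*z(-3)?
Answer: 11 - 24*I*sqrt(3) ≈ 11.0 - 41.569*I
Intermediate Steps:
11 - 12*z(-3) = 11 - 24*sqrt(-3) = 11 - 24*I*sqrt(3)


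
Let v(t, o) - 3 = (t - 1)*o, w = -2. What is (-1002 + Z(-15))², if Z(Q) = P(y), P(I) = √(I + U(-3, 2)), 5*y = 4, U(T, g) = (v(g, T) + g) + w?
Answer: 5020024/5 - 4008*√5/5 ≈ 1.0022e+6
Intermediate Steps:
v(t, o) = 3 + o*(-1 + t) (v(t, o) = 3 + (t - 1)*o = 3 + (-1 + t)*o = 3 + o*(-1 + t))
U(T, g) = 1 + g - T + T*g (U(T, g) = ((3 - T + T*g) + g) - 2 = (3 + g - T + T*g) - 2 = 1 + g - T + T*g)
y = ⅘ (y = (⅕)*4 = ⅘ ≈ 0.80000)
P(I) = √I (P(I) = √(I + (1 + 2 - 1*(-3) - 3*2)) = √(I + (1 + 2 + 3 - 6)) = √(I + 0) = √I)
Z(Q) = 2*√5/5 (Z(Q) = √(⅘) = 2*√5/5)
(-1002 + Z(-15))² = (-1002 + 2*√5/5)²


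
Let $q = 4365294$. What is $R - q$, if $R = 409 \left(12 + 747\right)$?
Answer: $-4054863$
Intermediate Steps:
$R = 310431$ ($R = 409 \cdot 759 = 310431$)
$R - q = 310431 - 4365294 = -4054863$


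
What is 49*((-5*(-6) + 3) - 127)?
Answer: -4606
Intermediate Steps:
49*((-5*(-6) + 3) - 127) = 49*((30 + 3) - 127) = 49*(33 - 127) = 49*(-94) = -4606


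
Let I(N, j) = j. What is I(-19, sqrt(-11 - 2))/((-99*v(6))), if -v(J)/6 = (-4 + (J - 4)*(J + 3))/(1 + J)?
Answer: I*sqrt(13)/1188 ≈ 0.003035*I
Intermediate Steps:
v(J) = -6*(-4 + (-4 + J)*(3 + J))/(1 + J) (v(J) = -6*(-4 + (J - 4)*(J + 3))/(1 + J) = -6*(-4 + (-4 + J)*(3 + J))/(1 + J))
I(-19, sqrt(-11 - 2))/((-99*v(6))) = sqrt(-11 - 2)/((-594*(16 + 6 - 1*6**2)/(1 + 6))) = sqrt(-13)/((-594*(16 + 6 - 1*36)/7)) = (I*sqrt(13))/((-594*(16 + 6 - 36)/7)) = (I*sqrt(13))/((-594*(-14)/7)) = (I*sqrt(13))/((-99*(-12))) = (I*sqrt(13))/1188 = (I*sqrt(13))*(1/1188) = I*sqrt(13)/1188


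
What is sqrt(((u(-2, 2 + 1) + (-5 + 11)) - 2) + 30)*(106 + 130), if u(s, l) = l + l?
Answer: 472*sqrt(10) ≈ 1492.6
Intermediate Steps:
u(s, l) = 2*l
sqrt(((u(-2, 2 + 1) + (-5 + 11)) - 2) + 30)*(106 + 130) = sqrt(((2*(2 + 1) + (-5 + 11)) - 2) + 30)*(106 + 130) = sqrt(((2*3 + 6) - 2) + 30)*236 = sqrt(((6 + 6) - 2) + 30)*236 = sqrt((12 - 2) + 30)*236 = sqrt(10 + 30)*236 = sqrt(40)*236 = (2*sqrt(10))*236 = 472*sqrt(10)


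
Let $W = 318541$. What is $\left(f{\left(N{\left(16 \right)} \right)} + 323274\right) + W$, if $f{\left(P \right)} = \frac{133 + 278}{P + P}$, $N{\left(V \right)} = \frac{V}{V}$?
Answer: $\frac{1284041}{2} \approx 6.4202 \cdot 10^{5}$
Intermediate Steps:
$N{\left(V \right)} = 1$
$f{\left(P \right)} = \frac{411}{2 P}$
$\left(f{\left(N{\left(16 \right)} \right)} + 323274\right) + W = \left(\frac{411}{2 \cdot 1} + 323274\right) + 318541 = \left(\frac{411}{2} \cdot 1 + 323274\right) + 318541 = \left(\frac{411}{2} + 323274\right) + 318541 = \frac{646959}{2} + 318541 = \frac{1284041}{2}$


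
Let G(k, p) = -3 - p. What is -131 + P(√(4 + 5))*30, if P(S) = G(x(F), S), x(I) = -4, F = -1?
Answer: -311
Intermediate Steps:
P(S) = -3 - S
-131 + P(√(4 + 5))*30 = -131 + (-3 - √(4 + 5))*30 = -131 + (-3 - √9)*30 = -131 + (-3 - 1*3)*30 = -131 + (-3 - 3)*30 = -131 - 6*30 = -131 - 180 = -311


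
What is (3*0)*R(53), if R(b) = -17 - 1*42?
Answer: 0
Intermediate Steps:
R(b) = -59 (R(b) = -17 - 42 = -59)
(3*0)*R(53) = (3*0)*(-59) = 0*(-59) = 0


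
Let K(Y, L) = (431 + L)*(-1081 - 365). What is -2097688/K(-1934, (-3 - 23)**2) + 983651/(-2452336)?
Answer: 1784842001573/1962754093296 ≈ 0.90936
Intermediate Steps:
K(Y, L) = -623226 - 1446*L (K(Y, L) = (431 + L)*(-1446) = -623226 - 1446*L)
-2097688/K(-1934, (-3 - 23)**2) + 983651/(-2452336) = -2097688/(-623226 - 1446*(-3 - 23)**2) + 983651/(-2452336) = -2097688/(-623226 - 1446*(-26)**2) + 983651*(-1/2452336) = -2097688/(-623226 - 1446*676) - 983651/2452336 = -2097688/(-623226 - 977496) - 983651/2452336 = -2097688/(-1600722) - 983651/2452336 = -2097688*(-1/1600722) - 983651/2452336 = 1048844/800361 - 983651/2452336 = 1784842001573/1962754093296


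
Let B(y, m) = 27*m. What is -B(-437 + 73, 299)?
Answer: -8073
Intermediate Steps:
-B(-437 + 73, 299) = -27*299 = -1*8073 = -8073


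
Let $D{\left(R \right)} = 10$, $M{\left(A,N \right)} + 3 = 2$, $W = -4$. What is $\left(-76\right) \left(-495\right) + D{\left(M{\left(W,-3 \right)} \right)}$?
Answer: $37630$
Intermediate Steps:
$M{\left(A,N \right)} = -1$ ($M{\left(A,N \right)} = -3 + 2 = -1$)
$\left(-76\right) \left(-495\right) + D{\left(M{\left(W,-3 \right)} \right)} = \left(-76\right) \left(-495\right) + 10 = 37620 + 10 = 37630$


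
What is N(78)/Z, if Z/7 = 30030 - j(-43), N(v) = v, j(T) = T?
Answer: 78/210511 ≈ 0.00037053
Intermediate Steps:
Z = 210511 (Z = 7*(30030 - 1*(-43)) = 7*(30030 + 43) = 7*30073 = 210511)
N(78)/Z = 78/210511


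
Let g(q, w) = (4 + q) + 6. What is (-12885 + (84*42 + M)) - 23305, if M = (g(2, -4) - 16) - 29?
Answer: -32695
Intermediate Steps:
g(q, w) = 10 + q
M = -33 (M = ((10 + 2) - 16) - 29 = (12 - 16) - 29 = -4 - 29 = -33)
(-12885 + (84*42 + M)) - 23305 = (-12885 + (84*42 - 33)) - 23305 = (-12885 + (3528 - 33)) - 23305 = (-12885 + 3495) - 23305 = -9390 - 23305 = -32695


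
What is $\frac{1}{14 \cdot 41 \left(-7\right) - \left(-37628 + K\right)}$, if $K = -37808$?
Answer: $\frac{1}{71418} \approx 1.4002 \cdot 10^{-5}$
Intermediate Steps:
$\frac{1}{14 \cdot 41 \left(-7\right) - \left(-37628 + K\right)} = \frac{1}{14 \cdot 41 \left(-7\right) + \left(37628 - -37808\right)} = \frac{1}{574 \left(-7\right) + \left(37628 + 37808\right)} = \frac{1}{-4018 + 75436} = \frac{1}{71418}$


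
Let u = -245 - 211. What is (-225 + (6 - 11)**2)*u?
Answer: 91200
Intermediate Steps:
u = -456
(-225 + (6 - 11)**2)*u = (-225 + (6 - 11)**2)*(-456) = (-225 + (-5)**2)*(-456) = (-225 + 25)*(-456) = -200*(-456) = 91200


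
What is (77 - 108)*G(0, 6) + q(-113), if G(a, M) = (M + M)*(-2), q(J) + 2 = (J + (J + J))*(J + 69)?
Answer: 15658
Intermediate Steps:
q(J) = -2 + 3*J*(69 + J) (q(J) = -2 + (J + (J + J))*(J + 69) = -2 + (J + 2*J)*(69 + J) = -2 + (3*J)*(69 + J) = -2 + 3*J*(69 + J))
G(a, M) = -4*M (G(a, M) = (2*M)*(-2) = -4*M)
(77 - 108)*G(0, 6) + q(-113) = (77 - 108)*(-4*6) + (-2 + 3*(-113)² + 207*(-113)) = -31*(-24) + (-2 + 3*12769 - 23391) = 744 + (-2 + 38307 - 23391) = 744 + 14914 = 15658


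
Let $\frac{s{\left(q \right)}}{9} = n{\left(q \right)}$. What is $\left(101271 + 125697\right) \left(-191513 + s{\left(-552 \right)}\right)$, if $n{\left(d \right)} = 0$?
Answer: $-43467322584$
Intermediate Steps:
$s{\left(q \right)} = 0$ ($s{\left(q \right)} = 9 \cdot 0 = 0$)
$\left(101271 + 125697\right) \left(-191513 + s{\left(-552 \right)}\right) = \left(101271 + 125697\right) \left(-191513 + 0\right) = 226968 \left(-191513\right) = -43467322584$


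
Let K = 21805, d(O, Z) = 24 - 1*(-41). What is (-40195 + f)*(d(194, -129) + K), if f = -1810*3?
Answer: -997818750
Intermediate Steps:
d(O, Z) = 65 (d(O, Z) = 24 + 41 = 65)
f = -5430
(-40195 + f)*(d(194, -129) + K) = (-40195 - 5430)*(65 + 21805) = -45625*21870 = -997818750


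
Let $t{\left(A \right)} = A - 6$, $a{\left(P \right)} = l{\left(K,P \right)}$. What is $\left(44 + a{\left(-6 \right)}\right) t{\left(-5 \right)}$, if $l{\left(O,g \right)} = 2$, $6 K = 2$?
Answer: $-506$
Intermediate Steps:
$K = \frac{1}{3}$ ($K = \frac{1}{6} \cdot 2 = \frac{1}{3} \approx 0.33333$)
$a{\left(P \right)} = 2$
$t{\left(A \right)} = -6 + A$
$\left(44 + a{\left(-6 \right)}\right) t{\left(-5 \right)} = \left(44 + 2\right) \left(-6 - 5\right) = 46 \left(-11\right) = -506$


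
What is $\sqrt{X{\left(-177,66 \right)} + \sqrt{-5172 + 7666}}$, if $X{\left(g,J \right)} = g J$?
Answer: $\sqrt{-11682 + \sqrt{2494}} \approx 107.85 i$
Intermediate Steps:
$X{\left(g,J \right)} = J g$
$\sqrt{X{\left(-177,66 \right)} + \sqrt{-5172 + 7666}} = \sqrt{66 \left(-177\right) + \sqrt{-5172 + 7666}} = \sqrt{-11682 + \sqrt{2494}}$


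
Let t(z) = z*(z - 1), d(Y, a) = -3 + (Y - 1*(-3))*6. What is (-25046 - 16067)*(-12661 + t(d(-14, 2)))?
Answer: 321955903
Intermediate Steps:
d(Y, a) = 15 + 6*Y (d(Y, a) = -3 + (Y + 3)*6 = -3 + (3 + Y)*6 = -3 + (18 + 6*Y) = 15 + 6*Y)
t(z) = z*(-1 + z)
(-25046 - 16067)*(-12661 + t(d(-14, 2))) = (-25046 - 16067)*(-12661 + (15 + 6*(-14))*(-1 + (15 + 6*(-14)))) = -41113*(-12661 + (15 - 84)*(-1 + (15 - 84))) = -41113*(-12661 - 69*(-1 - 69)) = -41113*(-12661 - 69*(-70)) = -41113*(-12661 + 4830) = -41113*(-7831) = 321955903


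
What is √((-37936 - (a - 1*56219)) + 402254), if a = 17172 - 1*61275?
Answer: 176*√15 ≈ 681.65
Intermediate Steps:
a = -44103 (a = 17172 - 61275 = -44103)
√((-37936 - (a - 1*56219)) + 402254) = √((-37936 - (-44103 - 1*56219)) + 402254) = √((-37936 - (-44103 - 56219)) + 402254) = √((-37936 - 1*(-100322)) + 402254) = √((-37936 + 100322) + 402254) = √(62386 + 402254) = √464640 = 176*√15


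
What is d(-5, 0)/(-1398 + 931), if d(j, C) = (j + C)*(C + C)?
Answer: 0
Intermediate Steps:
d(j, C) = 2*C*(C + j) (d(j, C) = (C + j)*(2*C) = 2*C*(C + j))
d(-5, 0)/(-1398 + 931) = (2*0*(0 - 5))/(-1398 + 931) = (2*0*(-5))/(-467) = 0*(-1/467) = 0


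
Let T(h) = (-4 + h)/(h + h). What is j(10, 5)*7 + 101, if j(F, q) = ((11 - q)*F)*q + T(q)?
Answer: 22017/10 ≈ 2201.7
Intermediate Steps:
T(h) = (-4 + h)/(2*h) (T(h) = (-4 + h)/((2*h)) = (-4 + h)*(1/(2*h)) = (-4 + h)/(2*h))
j(F, q) = (-4 + q)/(2*q) + F*q*(11 - q) (j(F, q) = ((11 - q)*F)*q + (-4 + q)/(2*q) = (F*(11 - q))*q + (-4 + q)/(2*q) = F*q*(11 - q) + (-4 + q)/(2*q) = (-4 + q)/(2*q) + F*q*(11 - q))
j(10, 5)*7 + 101 = ((-2 + (1/2)*5 + 10*5**2*(11 - 1*5))/5)*7 + 101 = ((-2 + 5/2 + 10*25*(11 - 5))/5)*7 + 101 = ((-2 + 5/2 + 10*25*6)/5)*7 + 101 = ((-2 + 5/2 + 1500)/5)*7 + 101 = ((1/5)*(3001/2))*7 + 101 = (3001/10)*7 + 101 = 21007/10 + 101 = 22017/10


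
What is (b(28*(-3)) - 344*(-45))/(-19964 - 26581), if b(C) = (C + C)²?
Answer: -14568/15515 ≈ -0.93896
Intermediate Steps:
b(C) = 4*C² (b(C) = (2*C)² = 4*C²)
(b(28*(-3)) - 344*(-45))/(-19964 - 26581) = (4*(28*(-3))² - 344*(-45))/(-19964 - 26581) = (4*(-84)² + 15480)/(-46545) = (4*7056 + 15480)*(-1/46545) = (28224 + 15480)*(-1/46545) = 43704*(-1/46545) = -14568/15515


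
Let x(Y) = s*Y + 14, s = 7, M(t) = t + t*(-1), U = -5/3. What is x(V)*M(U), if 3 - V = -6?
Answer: 0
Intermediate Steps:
U = -5/3 (U = -5*1/3 = -5/3 ≈ -1.6667)
M(t) = 0 (M(t) = t - t = 0)
V = 9 (V = 3 - 1*(-6) = 3 + 6 = 9)
x(Y) = 14 + 7*Y (x(Y) = 7*Y + 14 = 14 + 7*Y)
x(V)*M(U) = (14 + 7*9)*0 = (14 + 63)*0 = 77*0 = 0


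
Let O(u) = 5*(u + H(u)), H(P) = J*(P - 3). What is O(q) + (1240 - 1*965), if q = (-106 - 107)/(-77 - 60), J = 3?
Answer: 35770/137 ≈ 261.09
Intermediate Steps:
q = 213/137 (q = -213/(-137) = -213*(-1/137) = 213/137 ≈ 1.5547)
H(P) = -9 + 3*P (H(P) = 3*(P - 3) = 3*(-3 + P) = -9 + 3*P)
O(u) = -45 + 20*u (O(u) = 5*(u + (-9 + 3*u)) = 5*(-9 + 4*u) = -45 + 20*u)
O(q) + (1240 - 1*965) = (-45 + 20*(213/137)) + (1240 - 1*965) = (-45 + 4260/137) + (1240 - 965) = -1905/137 + 275 = 35770/137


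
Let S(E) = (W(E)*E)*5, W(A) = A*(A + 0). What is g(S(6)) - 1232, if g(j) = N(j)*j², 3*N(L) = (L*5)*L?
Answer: 2267481598768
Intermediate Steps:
W(A) = A² (W(A) = A*A = A²)
N(L) = 5*L²/3 (N(L) = ((L*5)*L)/3 = ((5*L)*L)/3 = (5*L²)/3 = 5*L²/3)
S(E) = 5*E³ (S(E) = (E²*E)*5 = E³*5 = 5*E³)
g(j) = 5*j⁴/3 (g(j) = (5*j²/3)*j² = 5*j⁴/3)
g(S(6)) - 1232 = 5*(5*6³)⁴/3 - 1232 = 5*(5*216)⁴/3 - 1232 = (5/3)*1080⁴ - 1232 = (5/3)*1360488960000 - 1232 = 2267481600000 - 1232 = 2267481598768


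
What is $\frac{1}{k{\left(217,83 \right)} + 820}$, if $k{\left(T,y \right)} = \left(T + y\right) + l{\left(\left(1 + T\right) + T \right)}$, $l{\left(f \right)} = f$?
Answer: $\frac{1}{1555} \approx 0.00064309$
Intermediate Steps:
$k{\left(T,y \right)} = 1 + y + 3 T$ ($k{\left(T,y \right)} = \left(T + y\right) + \left(\left(1 + T\right) + T\right) = \left(T + y\right) + \left(1 + 2 T\right) = 1 + y + 3 T$)
$\frac{1}{k{\left(217,83 \right)} + 820} = \frac{1}{\left(1 + 83 + 3 \cdot 217\right) + 820} = \frac{1}{\left(1 + 83 + 651\right) + 820} = \frac{1}{735 + 820} = \frac{1}{1555}$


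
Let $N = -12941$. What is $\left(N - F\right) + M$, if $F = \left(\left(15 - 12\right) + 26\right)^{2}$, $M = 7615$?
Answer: $-6167$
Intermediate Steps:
$F = 841$ ($F = \left(3 + 26\right)^{2} = 29^{2} = 841$)
$\left(N - F\right) + M = \left(-12941 - 841\right) + 7615 = -13782 + 7615 = -6167$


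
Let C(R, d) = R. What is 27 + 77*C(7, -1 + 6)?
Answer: 566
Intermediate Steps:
27 + 77*C(7, -1 + 6) = 27 + 77*7 = 27 + 539 = 566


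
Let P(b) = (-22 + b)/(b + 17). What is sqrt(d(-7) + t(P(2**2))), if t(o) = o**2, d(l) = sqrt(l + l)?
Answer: sqrt(36 + 49*I*sqrt(14))/7 ≈ 1.5079 + 1.2406*I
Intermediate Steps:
d(l) = sqrt(2)*sqrt(l) (d(l) = sqrt(2*l) = sqrt(2)*sqrt(l))
P(b) = (-22 + b)/(17 + b)
sqrt(d(-7) + t(P(2**2))) = sqrt(sqrt(2)*sqrt(-7) + ((-22 + 2**2)/(17 + 2**2))**2) = sqrt(sqrt(2)*(I*sqrt(7)) + ((-22 + 4)/(17 + 4))**2) = sqrt(I*sqrt(14) + (-18/21)**2) = sqrt(I*sqrt(14) + ((1/21)*(-18))**2) = sqrt(I*sqrt(14) + (-6/7)**2) = sqrt(I*sqrt(14) + 36/49) = sqrt(36/49 + I*sqrt(14))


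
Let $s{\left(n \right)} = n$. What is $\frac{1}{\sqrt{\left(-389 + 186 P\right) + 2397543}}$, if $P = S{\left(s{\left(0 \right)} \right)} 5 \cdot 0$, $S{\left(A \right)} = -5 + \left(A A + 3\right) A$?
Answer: $\frac{\sqrt{2397154}}{2397154} \approx 0.00064588$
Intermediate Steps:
$S{\left(A \right)} = -5 + A \left(3 + A^{2}\right)$ ($S{\left(A \right)} = -5 + \left(A^{2} + 3\right) A = -5 + \left(3 + A^{2}\right) A = -5 + A \left(3 + A^{2}\right)$)
$P = 0$ ($P = \left(-5 + 0^{3} + 3 \cdot 0\right) 5 \cdot 0 = \left(-5 + 0 + 0\right) 5 \cdot 0 = \left(-5\right) 5 \cdot 0 = \left(-25\right) 0 = 0$)
$\frac{1}{\sqrt{\left(-389 + 186 P\right) + 2397543}} = \frac{1}{\sqrt{\left(-389 + 186 \cdot 0\right) + 2397543}} = \frac{1}{\sqrt{\left(-389 + 0\right) + 2397543}} = \frac{1}{\sqrt{-389 + 2397543}} = \frac{1}{\sqrt{2397154}} = \frac{\sqrt{2397154}}{2397154}$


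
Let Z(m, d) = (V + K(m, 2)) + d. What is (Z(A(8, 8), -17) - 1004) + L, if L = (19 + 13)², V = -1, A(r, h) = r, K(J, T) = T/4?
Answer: 5/2 ≈ 2.5000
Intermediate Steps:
K(J, T) = T/4 (K(J, T) = T*(¼) = T/4)
Z(m, d) = -½ + d (Z(m, d) = (-1 + (¼)*2) + d = (-1 + ½) + d = -½ + d)
L = 1024 (L = 32² = 1024)
(Z(A(8, 8), -17) - 1004) + L = ((-½ - 17) - 1004) + 1024 = (-35/2 - 1004) + 1024 = -2043/2 + 1024 = 5/2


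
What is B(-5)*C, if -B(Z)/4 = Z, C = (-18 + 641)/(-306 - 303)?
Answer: -1780/87 ≈ -20.460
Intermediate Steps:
C = -89/87 (C = 623/(-609) = 623*(-1/609) = -89/87 ≈ -1.0230)
B(Z) = -4*Z
B(-5)*C = -4*(-5)*(-89/87) = 20*(-89/87) = -1780/87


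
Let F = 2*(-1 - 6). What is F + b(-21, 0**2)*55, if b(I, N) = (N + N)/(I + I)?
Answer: -14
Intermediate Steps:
b(I, N) = N/I (b(I, N) = (2*N)/((2*I)) = (2*N)*(1/(2*I)) = N/I)
F = -14 (F = 2*(-7) = -14)
F + b(-21, 0**2)*55 = -14 + (0**2/(-21))*55 = -14 + (0*(-1/21))*55 = -14 + 0*55 = -14 + 0 = -14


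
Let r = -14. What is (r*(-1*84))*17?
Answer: 19992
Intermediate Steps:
(r*(-1*84))*17 = -(-14)*84*17 = -14*(-84)*17 = 1176*17 = 19992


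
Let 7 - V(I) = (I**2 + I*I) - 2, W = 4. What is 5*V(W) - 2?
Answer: -117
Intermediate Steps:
V(I) = 9 - 2*I**2 (V(I) = 7 - ((I**2 + I*I) - 2) = 7 - ((I**2 + I**2) - 2) = 7 - (2*I**2 - 2) = 7 - (-2 + 2*I**2) = 7 + (2 - 2*I**2) = 9 - 2*I**2)
5*V(W) - 2 = 5*(9 - 2*4**2) - 2 = 5*(9 - 2*16) - 2 = 5*(9 - 32) - 2 = 5*(-23) - 2 = -115 - 2 = -117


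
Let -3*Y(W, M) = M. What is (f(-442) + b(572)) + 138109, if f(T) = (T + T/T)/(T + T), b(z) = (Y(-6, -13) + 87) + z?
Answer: 368025551/2652 ≈ 1.3877e+5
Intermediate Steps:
Y(W, M) = -M/3
b(z) = 274/3 + z (b(z) = (-1/3*(-13) + 87) + z = (13/3 + 87) + z = 274/3 + z)
f(T) = (1 + T)/(2*T) (f(T) = (T + 1)/((2*T)) = (1 + T)*(1/(2*T)) = (1 + T)/(2*T))
(f(-442) + b(572)) + 138109 = ((1/2)*(1 - 442)/(-442) + (274/3 + 572)) + 138109 = ((1/2)*(-1/442)*(-441) + 1990/3) + 138109 = (441/884 + 1990/3) + 138109 = 1760483/2652 + 138109 = 368025551/2652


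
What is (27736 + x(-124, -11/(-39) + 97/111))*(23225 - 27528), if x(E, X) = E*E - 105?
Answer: -185059121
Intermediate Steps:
x(E, X) = -105 + E² (x(E, X) = E² - 105 = -105 + E²)
(27736 + x(-124, -11/(-39) + 97/111))*(23225 - 27528) = (27736 + (-105 + (-124)²))*(23225 - 27528) = (27736 + (-105 + 15376))*(-4303) = (27736 + 15271)*(-4303) = 43007*(-4303) = -185059121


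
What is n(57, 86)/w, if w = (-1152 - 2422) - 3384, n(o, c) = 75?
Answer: -75/6958 ≈ -0.010779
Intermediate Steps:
w = -6958 (w = -3574 - 3384 = -6958)
n(57, 86)/w = 75/(-6958) = 75*(-1/6958) = -75/6958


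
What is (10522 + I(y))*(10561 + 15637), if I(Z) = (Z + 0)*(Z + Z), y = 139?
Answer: 1287998472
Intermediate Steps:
I(Z) = 2*Z**2 (I(Z) = Z*(2*Z) = 2*Z**2)
(10522 + I(y))*(10561 + 15637) = (10522 + 2*139**2)*(10561 + 15637) = (10522 + 2*19321)*26198 = (10522 + 38642)*26198 = 49164*26198 = 1287998472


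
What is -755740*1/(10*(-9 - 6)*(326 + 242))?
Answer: 37787/4260 ≈ 8.8702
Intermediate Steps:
-755740*1/(10*(-9 - 6)*(326 + 242)) = -755740/(568*(-15*10)) = -755740/(568*(-150)) = -755740/(-85200) = -755740*(-1/85200) = 37787/4260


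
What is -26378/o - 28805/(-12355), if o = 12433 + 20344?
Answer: 17664037/11570281 ≈ 1.5267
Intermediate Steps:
o = 32777
-26378/o - 28805/(-12355) = -26378/32777 - 28805/(-12355) = -26378*1/32777 - 28805*(-1/12355) = -26378/32777 + 823/353 = 17664037/11570281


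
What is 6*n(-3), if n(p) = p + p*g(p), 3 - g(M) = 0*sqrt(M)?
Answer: -72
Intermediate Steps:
g(M) = 3 (g(M) = 3 - 0*sqrt(M) = 3 - 1*0 = 3 + 0 = 3)
n(p) = 4*p (n(p) = p + p*3 = p + 3*p = 4*p)
6*n(-3) = 6*(4*(-3)) = 6*(-12) = -72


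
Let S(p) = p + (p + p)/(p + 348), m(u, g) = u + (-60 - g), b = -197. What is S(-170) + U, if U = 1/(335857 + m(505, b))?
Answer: -5148434611/29948411 ≈ -171.91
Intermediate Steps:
m(u, g) = -60 + u - g
S(p) = p + 2*p/(348 + p) (S(p) = p + (2*p)/(348 + p) = p + 2*p/(348 + p))
U = 1/336499 (U = 1/(335857 + (-60 + 505 - 1*(-197))) = 1/(335857 + (-60 + 505 + 197)) = 1/(335857 + 642) = 1/336499 ≈ 2.9718e-6)
S(-170) + U = -170*(350 - 170)/(348 - 170) + 1/336499 = -170*180/178 + 1/336499 = -170*1/178*180 + 1/336499 = -15300/89 + 1/336499 = -5148434611/29948411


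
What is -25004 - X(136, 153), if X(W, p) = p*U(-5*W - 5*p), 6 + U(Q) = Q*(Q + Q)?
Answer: -638959736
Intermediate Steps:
U(Q) = -6 + 2*Q² (U(Q) = -6 + Q*(Q + Q) = -6 + Q*(2*Q) = -6 + 2*Q²)
X(W, p) = p*(-6 + 2*(-5*W - 5*p)²)
-25004 - X(136, 153) = -25004 - 2*153*(-3 + 25*(136 + 153)²) = -25004 - 2*153*(-3 + 25*289²) = -25004 - 2*153*(-3 + 25*83521) = -25004 - 2*153*(-3 + 2088025) = -25004 - 2*153*2088022 = -25004 - 1*638934732 = -25004 - 638934732 = -638959736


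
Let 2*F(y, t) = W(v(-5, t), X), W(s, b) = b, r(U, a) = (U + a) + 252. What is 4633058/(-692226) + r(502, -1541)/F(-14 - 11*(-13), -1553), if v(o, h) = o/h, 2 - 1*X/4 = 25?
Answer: 165830597/15921198 ≈ 10.416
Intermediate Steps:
X = -92 (X = 8 - 4*25 = 8 - 100 = -92)
r(U, a) = 252 + U + a
F(y, t) = -46 (F(y, t) = (½)*(-92) = -46)
4633058/(-692226) + r(502, -1541)/F(-14 - 11*(-13), -1553) = 4633058/(-692226) + (252 + 502 - 1541)/(-46) = 4633058*(-1/692226) - 787*(-1/46) = -2316529/346113 + 787/46 = 165830597/15921198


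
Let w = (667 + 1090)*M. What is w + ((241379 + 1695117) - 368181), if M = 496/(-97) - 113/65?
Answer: 9812321918/6305 ≈ 1.5563e+6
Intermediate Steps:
M = -43201/6305 (M = 496*(-1/97) - 113*1/65 = -496/97 - 113/65 = -43201/6305 ≈ -6.8519)
w = -75904157/6305 (w = (667 + 1090)*(-43201/6305) = 1757*(-43201/6305) = -75904157/6305 ≈ -12039.)
w + ((241379 + 1695117) - 368181) = -75904157/6305 + ((241379 + 1695117) - 368181) = -75904157/6305 + (1936496 - 368181) = -75904157/6305 + 1568315 = 9812321918/6305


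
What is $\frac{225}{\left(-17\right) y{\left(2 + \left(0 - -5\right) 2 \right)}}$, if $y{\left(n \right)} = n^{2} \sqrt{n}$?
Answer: $- \frac{25 \sqrt{3}}{1632} \approx -0.026533$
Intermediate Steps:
$y{\left(n \right)} = n^{\frac{5}{2}}$
$\frac{225}{\left(-17\right) y{\left(2 + \left(0 - -5\right) 2 \right)}} = \frac{225}{\left(-17\right) \left(2 + \left(0 - -5\right) 2\right)^{\frac{5}{2}}} = \frac{225}{\left(-17\right) \left(2 + \left(0 + 5\right) 2\right)^{\frac{5}{2}}} = \frac{225}{\left(-17\right) \left(2 + 5 \cdot 2\right)^{\frac{5}{2}}} = \frac{225}{\left(-17\right) \left(2 + 10\right)^{\frac{5}{2}}} = \frac{225}{\left(-17\right) 12^{\frac{5}{2}}} = \frac{225}{\left(-17\right) 288 \sqrt{3}} = \frac{225}{\left(-4896\right) \sqrt{3}} = 225 \left(- \frac{\sqrt{3}}{14688}\right) = - \frac{25 \sqrt{3}}{1632}$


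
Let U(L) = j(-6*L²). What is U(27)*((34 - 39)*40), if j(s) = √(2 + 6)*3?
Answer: -1200*√2 ≈ -1697.1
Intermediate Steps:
j(s) = 6*√2 (j(s) = √8*3 = (2*√2)*3 = 6*√2)
U(L) = 6*√2
U(27)*((34 - 39)*40) = (6*√2)*((34 - 39)*40) = (6*√2)*(-5*40) = (6*√2)*(-200) = -1200*√2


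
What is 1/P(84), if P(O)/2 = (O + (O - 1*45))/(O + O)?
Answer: 28/41 ≈ 0.68293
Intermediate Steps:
P(O) = (-45 + 2*O)/O (P(O) = 2*((O + (O - 1*45))/(O + O)) = 2*((O + (O - 45))/((2*O))) = 2*((O + (-45 + O))*(1/(2*O))) = 2*((-45 + 2*O)*(1/(2*O))) = 2*((-45 + 2*O)/(2*O)) = (-45 + 2*O)/O)
1/P(84) = 1/(2 - 45/84) = 1/(2 - 45*1/84) = 1/(2 - 15/28) = 1/(41/28) = 28/41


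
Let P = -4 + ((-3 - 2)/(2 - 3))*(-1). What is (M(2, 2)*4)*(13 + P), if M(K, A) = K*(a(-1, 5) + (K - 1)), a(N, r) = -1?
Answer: 0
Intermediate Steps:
M(K, A) = K*(-2 + K) (M(K, A) = K*(-1 + (K - 1)) = K*(-1 + (-1 + K)) = K*(-2 + K))
P = -9 (P = -4 - 5/(-1)*(-1) = -4 - 5*(-1)*(-1) = -4 + 5*(-1) = -4 - 5 = -9)
(M(2, 2)*4)*(13 + P) = ((2*(-2 + 2))*4)*(13 - 9) = ((2*0)*4)*4 = (0*4)*4 = 0*4 = 0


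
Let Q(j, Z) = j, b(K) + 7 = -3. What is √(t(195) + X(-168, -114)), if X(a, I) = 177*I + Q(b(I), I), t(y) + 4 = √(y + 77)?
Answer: 2*√(-5048 + √17) ≈ 142.04*I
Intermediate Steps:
b(K) = -10 (b(K) = -7 - 3 = -10)
t(y) = -4 + √(77 + y) (t(y) = -4 + √(y + 77) = -4 + √(77 + y))
X(a, I) = -10 + 177*I (X(a, I) = 177*I - 10 = -10 + 177*I)
√(t(195) + X(-168, -114)) = √((-4 + √(77 + 195)) + (-10 + 177*(-114))) = √((-4 + √272) + (-10 - 20178)) = √((-4 + 4*√17) - 20188) = √(-20192 + 4*√17)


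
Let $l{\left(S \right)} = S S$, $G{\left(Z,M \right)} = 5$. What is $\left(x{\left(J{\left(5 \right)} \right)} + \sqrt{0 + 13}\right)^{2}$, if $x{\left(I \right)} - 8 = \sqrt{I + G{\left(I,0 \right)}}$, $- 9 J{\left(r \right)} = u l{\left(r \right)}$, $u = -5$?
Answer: $\frac{\left(24 + \sqrt{170} + 3 \sqrt{13}\right)^{2}}{9} \approx 254.46$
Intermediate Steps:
$l{\left(S \right)} = S^{2}$
$J{\left(r \right)} = \frac{5 r^{2}}{9}$ ($J{\left(r \right)} = - \frac{\left(-5\right) r^{2}}{9} = \frac{5 r^{2}}{9}$)
$x{\left(I \right)} = 8 + \sqrt{5 + I}$ ($x{\left(I \right)} = 8 + \sqrt{I + 5} = 8 + \sqrt{5 + I}$)
$\left(x{\left(J{\left(5 \right)} \right)} + \sqrt{0 + 13}\right)^{2} = \left(\left(8 + \sqrt{5 + \frac{5 \cdot 5^{2}}{9}}\right) + \sqrt{0 + 13}\right)^{2} = \left(\left(8 + \sqrt{5 + \frac{5}{9} \cdot 25}\right) + \sqrt{13}\right)^{2} = \left(\left(8 + \sqrt{5 + \frac{125}{9}}\right) + \sqrt{13}\right)^{2} = \left(\left(8 + \sqrt{\frac{170}{9}}\right) + \sqrt{13}\right)^{2} = \left(\left(8 + \frac{\sqrt{170}}{3}\right) + \sqrt{13}\right)^{2} = \left(8 + \sqrt{13} + \frac{\sqrt{170}}{3}\right)^{2}$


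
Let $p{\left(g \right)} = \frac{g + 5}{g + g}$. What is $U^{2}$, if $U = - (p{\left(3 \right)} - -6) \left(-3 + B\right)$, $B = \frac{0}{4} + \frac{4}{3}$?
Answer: $\frac{12100}{81} \approx 149.38$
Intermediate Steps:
$B = \frac{4}{3}$ ($B = 0 \cdot \frac{1}{4} + 4 \cdot \frac{1}{3} = 0 + \frac{4}{3} = \frac{4}{3} \approx 1.3333$)
$p{\left(g \right)} = \frac{5 + g}{2 g}$
$U = \frac{110}{9}$ ($U = - (\frac{5 + 3}{2 \cdot 3} - -6) \left(-3 + \frac{4}{3}\right) = - (\frac{1}{2} \cdot \frac{1}{3} \cdot 8 + 6) \left(- \frac{5}{3}\right) = - (\frac{4}{3} + 6) \left(- \frac{5}{3}\right) = \left(-1\right) \frac{22}{3} \left(- \frac{5}{3}\right) = \left(- \frac{22}{3}\right) \left(- \frac{5}{3}\right) = \frac{110}{9} \approx 12.222$)
$U^{2} = \left(\frac{110}{9}\right)^{2} = \frac{12100}{81}$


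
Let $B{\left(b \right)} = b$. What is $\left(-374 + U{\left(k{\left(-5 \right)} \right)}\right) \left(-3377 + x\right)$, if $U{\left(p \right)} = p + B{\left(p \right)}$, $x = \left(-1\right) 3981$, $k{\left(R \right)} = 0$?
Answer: $2751892$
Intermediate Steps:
$x = -3981$
$U{\left(p \right)} = 2 p$ ($U{\left(p \right)} = p + p = 2 p$)
$\left(-374 + U{\left(k{\left(-5 \right)} \right)}\right) \left(-3377 + x\right) = \left(-374 + 2 \cdot 0\right) \left(-3377 - 3981\right) = \left(-374 + 0\right) \left(-7358\right) = \left(-374\right) \left(-7358\right) = 2751892$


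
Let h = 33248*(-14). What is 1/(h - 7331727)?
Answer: -1/7797199 ≈ -1.2825e-7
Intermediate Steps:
h = -465472
1/(h - 7331727) = 1/(-465472 - 7331727) = 1/(-7797199) = -1/7797199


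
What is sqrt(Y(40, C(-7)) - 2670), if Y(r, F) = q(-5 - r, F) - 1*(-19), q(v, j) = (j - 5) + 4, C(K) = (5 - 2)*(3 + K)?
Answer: 6*I*sqrt(74) ≈ 51.614*I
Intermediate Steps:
C(K) = 9 + 3*K (C(K) = 3*(3 + K) = 9 + 3*K)
q(v, j) = -1 + j (q(v, j) = (-5 + j) + 4 = -1 + j)
Y(r, F) = 18 + F (Y(r, F) = (-1 + F) - 1*(-19) = (-1 + F) + 19 = 18 + F)
sqrt(Y(40, C(-7)) - 2670) = sqrt((18 + (9 + 3*(-7))) - 2670) = sqrt((18 + (9 - 21)) - 2670) = sqrt((18 - 12) - 2670) = sqrt(6 - 2670) = sqrt(-2664) = 6*I*sqrt(74)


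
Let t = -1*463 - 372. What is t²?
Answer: 697225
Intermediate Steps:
t = -835 (t = -463 - 372 = -835)
t² = (-835)² = 697225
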